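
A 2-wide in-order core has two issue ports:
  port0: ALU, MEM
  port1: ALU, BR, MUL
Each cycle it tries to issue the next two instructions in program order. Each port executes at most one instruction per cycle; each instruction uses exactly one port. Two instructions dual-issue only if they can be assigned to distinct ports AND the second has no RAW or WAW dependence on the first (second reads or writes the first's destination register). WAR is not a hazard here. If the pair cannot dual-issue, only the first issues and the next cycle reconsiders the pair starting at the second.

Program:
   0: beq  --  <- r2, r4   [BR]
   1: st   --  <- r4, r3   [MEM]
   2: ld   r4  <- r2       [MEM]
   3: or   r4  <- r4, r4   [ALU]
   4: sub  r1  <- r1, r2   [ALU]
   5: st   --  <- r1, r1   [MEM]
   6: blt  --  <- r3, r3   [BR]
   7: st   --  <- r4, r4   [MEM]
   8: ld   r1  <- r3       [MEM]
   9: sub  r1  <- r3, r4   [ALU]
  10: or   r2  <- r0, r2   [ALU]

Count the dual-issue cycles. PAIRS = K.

#0 head=0: beq+st i0&i1 dual
#1 head=2: ld i2 RAW+WAW r4
#2 head=3: or+sub i3&i4 dual
#3 head=5: st+blt i5&i6 dual
#4 head=7: st i7 no-port MEM/MEM
#5 head=8: ld i8 WAW r1
#6 head=9: sub+or i9&i10 dual

PAIRS = 4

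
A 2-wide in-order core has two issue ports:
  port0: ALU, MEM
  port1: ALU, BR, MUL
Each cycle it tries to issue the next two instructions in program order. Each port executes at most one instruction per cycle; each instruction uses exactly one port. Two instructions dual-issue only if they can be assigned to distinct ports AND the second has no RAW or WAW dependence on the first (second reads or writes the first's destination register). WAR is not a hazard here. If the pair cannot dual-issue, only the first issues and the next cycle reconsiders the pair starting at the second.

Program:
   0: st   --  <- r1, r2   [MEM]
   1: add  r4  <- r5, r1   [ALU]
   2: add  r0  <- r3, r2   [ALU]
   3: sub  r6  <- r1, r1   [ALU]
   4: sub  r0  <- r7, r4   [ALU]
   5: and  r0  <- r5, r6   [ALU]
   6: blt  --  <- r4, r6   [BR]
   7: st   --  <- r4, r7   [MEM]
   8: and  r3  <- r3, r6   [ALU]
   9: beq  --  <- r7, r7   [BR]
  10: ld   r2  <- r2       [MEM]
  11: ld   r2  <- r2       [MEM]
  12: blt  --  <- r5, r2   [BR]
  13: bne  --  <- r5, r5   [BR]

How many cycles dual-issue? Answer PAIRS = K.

0. st.MEM;add.ALU @i0,i1  | 2-wide
1. add.ALU;sub.ALU @i2,i3  | 2-wide
2. sub.ALU @i4  | WAW r0
3. and.ALU;blt.BR @i5,i6  | 2-wide
4. st.MEM;and.ALU @i7,i8  | 2-wide
5. beq.BR;ld.MEM @i9,i10  | 2-wide
6. ld.MEM @i11  | RAW r2
7. blt.BR @i12  | no-port BR/BR
8. bne.BR @i13  | tail

PAIRS = 5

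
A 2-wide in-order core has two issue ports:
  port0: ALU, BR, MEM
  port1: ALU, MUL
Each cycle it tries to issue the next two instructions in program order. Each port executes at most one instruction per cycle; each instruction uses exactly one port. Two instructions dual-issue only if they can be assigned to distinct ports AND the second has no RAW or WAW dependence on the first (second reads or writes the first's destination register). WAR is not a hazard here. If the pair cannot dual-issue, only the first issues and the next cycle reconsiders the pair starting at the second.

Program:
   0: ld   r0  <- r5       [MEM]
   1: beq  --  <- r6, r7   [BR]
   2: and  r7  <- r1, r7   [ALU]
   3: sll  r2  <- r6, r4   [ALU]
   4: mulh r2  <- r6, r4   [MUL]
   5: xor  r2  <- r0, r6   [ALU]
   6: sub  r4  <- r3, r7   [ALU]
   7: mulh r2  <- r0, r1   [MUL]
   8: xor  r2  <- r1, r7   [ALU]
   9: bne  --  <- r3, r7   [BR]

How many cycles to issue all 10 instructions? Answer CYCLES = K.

CYCLES = 7

t=0 i0:ld.MEM ; no-port MEM/BR
t=1 i1+i2:beq.BR/and.ALU ; dual
t=2 i3:sll.ALU ; WAW r2
t=3 i4:mulh.MUL ; WAW r2
t=4 i5+i6:xor.ALU/sub.ALU ; dual
t=5 i7:mulh.MUL ; WAW r2
t=6 i8+i9:xor.ALU/bne.BR ; dual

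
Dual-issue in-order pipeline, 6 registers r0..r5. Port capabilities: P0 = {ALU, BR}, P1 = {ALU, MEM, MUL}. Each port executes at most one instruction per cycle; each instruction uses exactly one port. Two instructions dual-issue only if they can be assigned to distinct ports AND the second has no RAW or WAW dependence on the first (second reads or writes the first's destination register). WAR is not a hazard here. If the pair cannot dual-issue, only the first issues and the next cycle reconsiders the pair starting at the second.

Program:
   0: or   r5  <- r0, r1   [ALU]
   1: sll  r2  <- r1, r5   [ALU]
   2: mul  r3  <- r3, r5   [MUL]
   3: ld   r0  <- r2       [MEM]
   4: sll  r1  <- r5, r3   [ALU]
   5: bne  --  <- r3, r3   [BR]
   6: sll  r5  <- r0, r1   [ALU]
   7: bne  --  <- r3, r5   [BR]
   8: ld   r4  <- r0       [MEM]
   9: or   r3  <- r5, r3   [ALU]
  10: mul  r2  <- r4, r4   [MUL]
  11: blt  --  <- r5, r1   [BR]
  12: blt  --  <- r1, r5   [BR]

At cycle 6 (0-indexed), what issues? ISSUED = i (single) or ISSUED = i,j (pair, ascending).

#0 head=0: or i0 RAW r5
#1 head=1: sll mul i1&i2 pair
#2 head=3: ld sll i3&i4 pair
#3 head=5: bne sll i5&i6 pair
#4 head=7: bne ld i7&i8 pair
#5 head=9: or mul i9&i10 pair
#6 head=11: blt i11 no-port BR/BR
#7 head=12: blt i12 tail

ISSUED = 11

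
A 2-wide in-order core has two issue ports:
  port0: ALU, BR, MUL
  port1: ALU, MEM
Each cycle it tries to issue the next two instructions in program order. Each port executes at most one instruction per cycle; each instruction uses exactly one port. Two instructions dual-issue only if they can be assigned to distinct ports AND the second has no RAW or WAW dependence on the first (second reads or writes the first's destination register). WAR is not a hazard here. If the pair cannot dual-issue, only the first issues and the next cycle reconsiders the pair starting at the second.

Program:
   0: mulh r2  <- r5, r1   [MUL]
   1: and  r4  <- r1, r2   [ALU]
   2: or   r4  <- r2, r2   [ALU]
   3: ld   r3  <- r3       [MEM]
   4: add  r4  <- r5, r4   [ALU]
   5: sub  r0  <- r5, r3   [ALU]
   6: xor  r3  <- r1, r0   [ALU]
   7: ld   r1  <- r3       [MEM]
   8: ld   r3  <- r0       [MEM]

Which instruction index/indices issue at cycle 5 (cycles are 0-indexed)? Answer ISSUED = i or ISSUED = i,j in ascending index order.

t=0 i0:mulh ; RAW r2
t=1 i1:and ; WAW r4
t=2 i2/i3:or/ld ; 2-wide
t=3 i4/i5:add/sub ; 2-wide
t=4 i6:xor ; RAW r3
t=5 i7:ld ; no-port MEM/MEM
t=6 i8:ld ; tail

ISSUED = 7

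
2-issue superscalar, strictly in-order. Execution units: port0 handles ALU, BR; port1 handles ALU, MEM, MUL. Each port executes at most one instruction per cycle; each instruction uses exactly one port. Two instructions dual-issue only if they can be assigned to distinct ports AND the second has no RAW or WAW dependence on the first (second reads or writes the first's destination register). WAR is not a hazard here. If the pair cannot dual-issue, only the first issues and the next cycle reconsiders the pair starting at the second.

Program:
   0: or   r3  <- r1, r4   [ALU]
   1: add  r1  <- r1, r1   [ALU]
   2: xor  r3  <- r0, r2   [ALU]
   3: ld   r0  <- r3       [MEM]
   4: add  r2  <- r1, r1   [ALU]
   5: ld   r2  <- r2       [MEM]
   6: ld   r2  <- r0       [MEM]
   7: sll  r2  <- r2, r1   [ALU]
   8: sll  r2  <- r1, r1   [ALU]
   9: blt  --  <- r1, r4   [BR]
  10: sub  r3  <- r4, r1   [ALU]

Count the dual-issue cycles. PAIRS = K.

PAIRS = 3

#0 head=0: or.ALU add.ALU i0&i1 pair
#1 head=2: xor.ALU i2 RAW r3
#2 head=3: ld.MEM add.ALU i3&i4 pair
#3 head=5: ld.MEM i5 no-port MEM/MEM
#4 head=6: ld.MEM i6 RAW+WAW r2
#5 head=7: sll.ALU i7 WAW r2
#6 head=8: sll.ALU blt.BR i8&i9 pair
#7 head=10: sub.ALU i10 tail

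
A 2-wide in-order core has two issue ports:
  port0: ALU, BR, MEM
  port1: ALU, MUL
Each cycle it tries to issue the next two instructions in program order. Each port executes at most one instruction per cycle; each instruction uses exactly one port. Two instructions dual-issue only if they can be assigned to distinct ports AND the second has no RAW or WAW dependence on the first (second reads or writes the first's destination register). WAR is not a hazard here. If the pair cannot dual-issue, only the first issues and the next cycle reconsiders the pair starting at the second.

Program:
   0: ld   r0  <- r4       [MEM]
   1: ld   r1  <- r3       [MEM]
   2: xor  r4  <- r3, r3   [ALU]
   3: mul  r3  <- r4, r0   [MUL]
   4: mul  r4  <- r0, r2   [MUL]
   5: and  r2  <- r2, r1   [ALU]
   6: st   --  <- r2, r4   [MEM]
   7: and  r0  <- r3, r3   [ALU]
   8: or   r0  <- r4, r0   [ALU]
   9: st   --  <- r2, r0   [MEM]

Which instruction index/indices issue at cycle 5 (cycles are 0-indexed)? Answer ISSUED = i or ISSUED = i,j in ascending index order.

t=0 i0:ld.MEM ; no-port MEM/MEM
t=1 i1,i2:ld.MEM;xor.ALU ; dual
t=2 i3:mul.MUL ; no-port MUL/MUL
t=3 i4,i5:mul.MUL;and.ALU ; dual
t=4 i6,i7:st.MEM;and.ALU ; dual
t=5 i8:or.ALU ; RAW r0
t=6 i9:st.MEM ; tail

ISSUED = 8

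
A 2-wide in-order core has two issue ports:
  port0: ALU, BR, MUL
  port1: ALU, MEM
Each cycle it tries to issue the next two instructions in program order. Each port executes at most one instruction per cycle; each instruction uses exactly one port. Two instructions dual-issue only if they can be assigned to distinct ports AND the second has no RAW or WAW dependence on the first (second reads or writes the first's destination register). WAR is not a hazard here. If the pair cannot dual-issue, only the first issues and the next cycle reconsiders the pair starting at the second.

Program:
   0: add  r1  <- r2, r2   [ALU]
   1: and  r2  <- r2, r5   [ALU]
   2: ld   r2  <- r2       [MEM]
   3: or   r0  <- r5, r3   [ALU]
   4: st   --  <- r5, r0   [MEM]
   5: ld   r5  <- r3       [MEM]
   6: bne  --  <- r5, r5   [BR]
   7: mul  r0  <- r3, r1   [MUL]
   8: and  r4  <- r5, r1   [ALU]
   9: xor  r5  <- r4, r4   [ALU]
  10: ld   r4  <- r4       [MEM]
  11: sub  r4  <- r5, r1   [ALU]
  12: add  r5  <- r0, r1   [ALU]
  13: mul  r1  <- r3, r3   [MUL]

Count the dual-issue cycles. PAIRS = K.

PAIRS = 5

[0] i0&i1  add.ALU/and.ALU  -- pair
[1] i2&i3  ld.MEM/or.ALU  -- pair
[2] i4  st.MEM  -- no-port MEM/MEM
[3] i5  ld.MEM  -- RAW r5
[4] i6  bne.BR  -- no-port BR/MUL
[5] i7&i8  mul.MUL/and.ALU  -- pair
[6] i9&i10  xor.ALU/ld.MEM  -- pair
[7] i11&i12  sub.ALU/add.ALU  -- pair
[8] i13  mul.MUL  -- tail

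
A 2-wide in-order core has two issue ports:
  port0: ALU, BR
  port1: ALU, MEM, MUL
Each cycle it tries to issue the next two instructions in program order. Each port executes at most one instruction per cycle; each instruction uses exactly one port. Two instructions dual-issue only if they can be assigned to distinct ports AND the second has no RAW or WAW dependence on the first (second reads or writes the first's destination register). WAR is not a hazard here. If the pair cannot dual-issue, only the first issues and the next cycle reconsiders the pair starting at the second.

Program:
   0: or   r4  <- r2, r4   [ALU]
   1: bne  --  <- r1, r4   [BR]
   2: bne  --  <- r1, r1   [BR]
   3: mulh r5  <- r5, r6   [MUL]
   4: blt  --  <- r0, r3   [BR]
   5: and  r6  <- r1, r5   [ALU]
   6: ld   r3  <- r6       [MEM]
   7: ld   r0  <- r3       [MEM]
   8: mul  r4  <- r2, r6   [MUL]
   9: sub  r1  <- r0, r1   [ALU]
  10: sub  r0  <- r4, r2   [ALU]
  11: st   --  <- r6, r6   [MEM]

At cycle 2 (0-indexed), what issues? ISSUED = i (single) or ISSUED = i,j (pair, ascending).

ISSUED = 2,3

t=0 i0:or ; RAW r4
t=1 i1:bne ; no-port BR/BR
t=2 i2&i3:bne/mulh ; pair
t=3 i4&i5:blt/and ; pair
t=4 i6:ld ; no-port MEM/MEM
t=5 i7:ld ; no-port MEM/MUL
t=6 i8&i9:mul/sub ; pair
t=7 i10&i11:sub/st ; pair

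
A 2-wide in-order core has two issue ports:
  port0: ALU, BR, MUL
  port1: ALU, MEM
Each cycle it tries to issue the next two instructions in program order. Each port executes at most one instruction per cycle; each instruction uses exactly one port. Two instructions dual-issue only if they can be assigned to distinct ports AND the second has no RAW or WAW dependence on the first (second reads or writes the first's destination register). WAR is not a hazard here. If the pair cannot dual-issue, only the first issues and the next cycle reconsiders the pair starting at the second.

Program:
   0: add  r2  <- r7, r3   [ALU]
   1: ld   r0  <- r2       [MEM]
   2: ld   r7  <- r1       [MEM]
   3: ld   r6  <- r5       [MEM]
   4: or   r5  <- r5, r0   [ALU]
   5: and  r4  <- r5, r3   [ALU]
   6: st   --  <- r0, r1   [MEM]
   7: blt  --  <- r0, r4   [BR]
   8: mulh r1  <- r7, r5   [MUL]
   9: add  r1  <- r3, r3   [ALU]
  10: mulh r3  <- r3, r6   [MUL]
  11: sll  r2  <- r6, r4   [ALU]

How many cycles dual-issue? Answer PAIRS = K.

#0 head=0: add i0 RAW r2
#1 head=1: ld i1 no-port MEM/MEM
#2 head=2: ld i2 no-port MEM/MEM
#3 head=3: ld;or i3,i4 pair
#4 head=5: and;st i5,i6 pair
#5 head=7: blt i7 no-port BR/MUL
#6 head=8: mulh i8 WAW r1
#7 head=9: add;mulh i9,i10 pair
#8 head=11: sll i11 tail

PAIRS = 3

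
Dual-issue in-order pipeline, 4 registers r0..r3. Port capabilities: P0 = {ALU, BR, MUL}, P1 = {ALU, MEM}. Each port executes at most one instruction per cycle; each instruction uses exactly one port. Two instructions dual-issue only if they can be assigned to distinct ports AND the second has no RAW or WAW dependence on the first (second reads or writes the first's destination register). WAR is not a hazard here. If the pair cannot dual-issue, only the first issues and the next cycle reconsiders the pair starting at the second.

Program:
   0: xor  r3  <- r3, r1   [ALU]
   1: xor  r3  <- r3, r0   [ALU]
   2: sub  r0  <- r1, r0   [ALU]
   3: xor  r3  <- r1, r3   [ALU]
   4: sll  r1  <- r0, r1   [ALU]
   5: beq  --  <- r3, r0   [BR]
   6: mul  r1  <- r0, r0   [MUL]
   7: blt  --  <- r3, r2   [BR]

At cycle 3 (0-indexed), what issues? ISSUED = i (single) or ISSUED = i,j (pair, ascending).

ISSUED = 5

  cy0 -> i0 (xor) RAW+WAW r3
  cy1 -> i1/i2 (xor sub) 2-wide
  cy2 -> i3/i4 (xor sll) 2-wide
  cy3 -> i5 (beq) no-port BR/MUL
  cy4 -> i6 (mul) no-port MUL/BR
  cy5 -> i7 (blt) tail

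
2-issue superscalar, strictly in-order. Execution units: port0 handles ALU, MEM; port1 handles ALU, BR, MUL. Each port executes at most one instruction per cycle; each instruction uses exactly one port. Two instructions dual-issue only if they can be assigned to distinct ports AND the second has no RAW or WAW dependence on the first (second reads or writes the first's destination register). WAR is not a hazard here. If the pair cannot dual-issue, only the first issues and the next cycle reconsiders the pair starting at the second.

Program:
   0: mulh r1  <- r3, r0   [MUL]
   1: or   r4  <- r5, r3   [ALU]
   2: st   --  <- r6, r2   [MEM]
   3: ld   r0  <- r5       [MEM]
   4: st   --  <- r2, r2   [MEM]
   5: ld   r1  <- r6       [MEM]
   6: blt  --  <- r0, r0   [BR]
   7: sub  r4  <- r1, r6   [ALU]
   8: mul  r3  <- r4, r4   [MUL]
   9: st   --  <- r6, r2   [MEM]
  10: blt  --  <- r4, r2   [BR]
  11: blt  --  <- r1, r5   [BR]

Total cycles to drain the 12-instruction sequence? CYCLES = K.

t=0 i0,i1:mulh.MUL+or.ALU ; pair
t=1 i2:st.MEM ; no-port MEM/MEM
t=2 i3:ld.MEM ; no-port MEM/MEM
t=3 i4:st.MEM ; no-port MEM/MEM
t=4 i5,i6:ld.MEM+blt.BR ; pair
t=5 i7:sub.ALU ; RAW r4
t=6 i8,i9:mul.MUL+st.MEM ; pair
t=7 i10:blt.BR ; no-port BR/BR
t=8 i11:blt.BR ; tail

CYCLES = 9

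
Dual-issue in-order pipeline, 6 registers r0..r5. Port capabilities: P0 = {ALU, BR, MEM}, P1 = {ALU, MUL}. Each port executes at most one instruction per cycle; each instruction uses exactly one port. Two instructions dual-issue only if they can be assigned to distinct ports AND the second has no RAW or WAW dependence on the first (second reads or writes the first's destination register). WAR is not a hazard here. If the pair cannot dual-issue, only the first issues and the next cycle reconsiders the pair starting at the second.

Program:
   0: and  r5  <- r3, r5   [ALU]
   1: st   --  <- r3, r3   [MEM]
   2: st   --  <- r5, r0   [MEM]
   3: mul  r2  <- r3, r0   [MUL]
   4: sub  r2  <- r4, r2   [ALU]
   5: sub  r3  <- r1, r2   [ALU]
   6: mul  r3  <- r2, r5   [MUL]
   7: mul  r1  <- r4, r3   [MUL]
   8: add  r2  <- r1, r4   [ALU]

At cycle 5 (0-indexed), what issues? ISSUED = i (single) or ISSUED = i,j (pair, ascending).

  cy0 -> i0/i1 (and/st) 2-wide
  cy1 -> i2/i3 (st/mul) 2-wide
  cy2 -> i4 (sub) RAW r2
  cy3 -> i5 (sub) WAW r3
  cy4 -> i6 (mul) no-port MUL/MUL
  cy5 -> i7 (mul) RAW r1
  cy6 -> i8 (add) tail

ISSUED = 7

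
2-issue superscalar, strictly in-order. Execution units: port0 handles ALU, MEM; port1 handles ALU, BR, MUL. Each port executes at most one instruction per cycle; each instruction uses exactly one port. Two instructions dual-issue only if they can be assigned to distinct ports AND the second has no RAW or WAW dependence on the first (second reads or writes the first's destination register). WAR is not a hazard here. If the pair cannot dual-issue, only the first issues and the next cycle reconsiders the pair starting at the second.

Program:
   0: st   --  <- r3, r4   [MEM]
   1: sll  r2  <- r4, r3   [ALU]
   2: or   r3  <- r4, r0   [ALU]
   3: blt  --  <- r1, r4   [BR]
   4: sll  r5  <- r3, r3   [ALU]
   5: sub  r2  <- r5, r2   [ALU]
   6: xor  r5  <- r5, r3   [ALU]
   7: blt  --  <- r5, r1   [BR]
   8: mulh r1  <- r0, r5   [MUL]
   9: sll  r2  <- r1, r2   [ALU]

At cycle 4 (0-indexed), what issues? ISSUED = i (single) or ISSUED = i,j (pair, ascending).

ISSUED = 7

[0] i0,i1  st;sll  -- 2-wide
[1] i2,i3  or;blt  -- 2-wide
[2] i4  sll  -- RAW r5
[3] i5,i6  sub;xor  -- 2-wide
[4] i7  blt  -- no-port BR/MUL
[5] i8  mulh  -- RAW r1
[6] i9  sll  -- tail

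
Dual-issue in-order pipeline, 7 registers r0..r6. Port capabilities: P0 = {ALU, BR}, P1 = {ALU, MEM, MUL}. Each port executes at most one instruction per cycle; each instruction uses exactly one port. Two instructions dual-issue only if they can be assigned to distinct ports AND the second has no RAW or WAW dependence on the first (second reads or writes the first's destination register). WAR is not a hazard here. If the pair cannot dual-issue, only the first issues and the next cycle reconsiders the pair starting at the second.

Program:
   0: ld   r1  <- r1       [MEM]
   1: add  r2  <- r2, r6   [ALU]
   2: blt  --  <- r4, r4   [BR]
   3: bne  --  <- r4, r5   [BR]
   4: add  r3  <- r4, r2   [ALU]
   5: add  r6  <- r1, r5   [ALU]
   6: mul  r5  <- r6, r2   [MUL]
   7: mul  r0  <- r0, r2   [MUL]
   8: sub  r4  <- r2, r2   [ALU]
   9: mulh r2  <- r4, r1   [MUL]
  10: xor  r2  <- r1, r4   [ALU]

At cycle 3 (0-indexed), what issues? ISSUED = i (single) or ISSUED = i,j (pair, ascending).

  cy0 -> i0,i1 (ld.MEM add.ALU) dual
  cy1 -> i2 (blt.BR) no-port BR/BR
  cy2 -> i3,i4 (bne.BR add.ALU) dual
  cy3 -> i5 (add.ALU) RAW r6
  cy4 -> i6 (mul.MUL) no-port MUL/MUL
  cy5 -> i7,i8 (mul.MUL sub.ALU) dual
  cy6 -> i9 (mulh.MUL) WAW r2
  cy7 -> i10 (xor.ALU) tail

ISSUED = 5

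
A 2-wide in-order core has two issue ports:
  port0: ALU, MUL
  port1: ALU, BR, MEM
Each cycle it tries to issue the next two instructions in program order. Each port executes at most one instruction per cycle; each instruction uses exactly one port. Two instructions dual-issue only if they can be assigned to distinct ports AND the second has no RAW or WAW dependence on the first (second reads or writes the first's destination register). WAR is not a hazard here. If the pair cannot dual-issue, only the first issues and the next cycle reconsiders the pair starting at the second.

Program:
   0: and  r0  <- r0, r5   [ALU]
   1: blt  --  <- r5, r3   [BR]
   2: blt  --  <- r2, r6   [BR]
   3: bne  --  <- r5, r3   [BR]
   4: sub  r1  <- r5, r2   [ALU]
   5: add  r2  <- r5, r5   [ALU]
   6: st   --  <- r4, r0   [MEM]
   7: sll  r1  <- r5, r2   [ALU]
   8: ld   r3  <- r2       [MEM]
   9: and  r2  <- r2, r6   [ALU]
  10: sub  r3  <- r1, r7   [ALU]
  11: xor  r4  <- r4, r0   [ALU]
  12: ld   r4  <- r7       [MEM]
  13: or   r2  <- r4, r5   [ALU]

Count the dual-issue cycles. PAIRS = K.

  cy0 -> i0,i1 (and.ALU+blt.BR) 2-wide
  cy1 -> i2 (blt.BR) no-port BR/BR
  cy2 -> i3,i4 (bne.BR+sub.ALU) 2-wide
  cy3 -> i5,i6 (add.ALU+st.MEM) 2-wide
  cy4 -> i7,i8 (sll.ALU+ld.MEM) 2-wide
  cy5 -> i9,i10 (and.ALU+sub.ALU) 2-wide
  cy6 -> i11 (xor.ALU) WAW r4
  cy7 -> i12 (ld.MEM) RAW r4
  cy8 -> i13 (or.ALU) tail

PAIRS = 5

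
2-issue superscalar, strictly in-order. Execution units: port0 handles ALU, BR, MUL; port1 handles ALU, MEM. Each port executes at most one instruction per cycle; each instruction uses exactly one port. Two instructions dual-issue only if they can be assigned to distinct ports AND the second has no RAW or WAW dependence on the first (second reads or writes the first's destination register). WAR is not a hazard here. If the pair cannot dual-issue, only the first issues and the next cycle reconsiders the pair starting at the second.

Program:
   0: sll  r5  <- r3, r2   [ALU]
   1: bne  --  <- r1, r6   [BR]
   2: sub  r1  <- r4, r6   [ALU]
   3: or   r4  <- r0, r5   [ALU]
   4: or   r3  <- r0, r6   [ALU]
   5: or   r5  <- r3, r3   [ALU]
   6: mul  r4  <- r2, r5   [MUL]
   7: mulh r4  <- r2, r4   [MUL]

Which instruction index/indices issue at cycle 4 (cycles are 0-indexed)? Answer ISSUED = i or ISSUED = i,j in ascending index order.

[0] i0/i1  sll.ALU;bne.BR  -- pair
[1] i2/i3  sub.ALU;or.ALU  -- pair
[2] i4  or.ALU  -- RAW r3
[3] i5  or.ALU  -- RAW r5
[4] i6  mul.MUL  -- no-port MUL/MUL
[5] i7  mulh.MUL  -- tail

ISSUED = 6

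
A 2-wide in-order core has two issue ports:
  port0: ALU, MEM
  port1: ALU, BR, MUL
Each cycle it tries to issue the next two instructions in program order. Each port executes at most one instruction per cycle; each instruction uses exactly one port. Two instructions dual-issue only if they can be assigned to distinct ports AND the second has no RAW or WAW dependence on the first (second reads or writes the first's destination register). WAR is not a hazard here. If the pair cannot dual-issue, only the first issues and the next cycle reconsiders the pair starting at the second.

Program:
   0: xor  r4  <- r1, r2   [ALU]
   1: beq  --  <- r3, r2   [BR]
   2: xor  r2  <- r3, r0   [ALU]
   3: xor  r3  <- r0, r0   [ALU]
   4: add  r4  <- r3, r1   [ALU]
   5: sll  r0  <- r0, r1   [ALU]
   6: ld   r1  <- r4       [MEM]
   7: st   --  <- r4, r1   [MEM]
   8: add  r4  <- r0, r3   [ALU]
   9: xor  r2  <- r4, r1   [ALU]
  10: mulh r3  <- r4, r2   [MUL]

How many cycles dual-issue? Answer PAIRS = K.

PAIRS = 4

0. xor.ALU;beq.BR @i0,i1  | pair
1. xor.ALU;xor.ALU @i2,i3  | pair
2. add.ALU;sll.ALU @i4,i5  | pair
3. ld.MEM @i6  | no-port MEM/MEM
4. st.MEM;add.ALU @i7,i8  | pair
5. xor.ALU @i9  | RAW r2
6. mulh.MUL @i10  | tail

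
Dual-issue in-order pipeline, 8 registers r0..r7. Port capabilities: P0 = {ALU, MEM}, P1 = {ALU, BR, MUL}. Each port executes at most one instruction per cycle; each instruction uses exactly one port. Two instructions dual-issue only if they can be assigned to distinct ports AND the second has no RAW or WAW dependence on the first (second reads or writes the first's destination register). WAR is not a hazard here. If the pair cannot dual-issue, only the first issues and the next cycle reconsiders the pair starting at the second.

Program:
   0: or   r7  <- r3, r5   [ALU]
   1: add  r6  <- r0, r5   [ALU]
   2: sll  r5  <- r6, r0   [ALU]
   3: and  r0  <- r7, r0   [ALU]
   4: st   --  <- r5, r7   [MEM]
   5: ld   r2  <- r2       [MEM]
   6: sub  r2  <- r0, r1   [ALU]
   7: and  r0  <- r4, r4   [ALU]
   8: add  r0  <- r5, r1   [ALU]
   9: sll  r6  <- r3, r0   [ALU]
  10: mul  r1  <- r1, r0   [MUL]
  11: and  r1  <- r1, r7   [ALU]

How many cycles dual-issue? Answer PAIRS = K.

0. or.ALU/add.ALU @i0+i1  | pair
1. sll.ALU/and.ALU @i2+i3  | pair
2. st.MEM @i4  | no-port MEM/MEM
3. ld.MEM @i5  | WAW r2
4. sub.ALU/and.ALU @i6+i7  | pair
5. add.ALU @i8  | RAW r0
6. sll.ALU/mul.MUL @i9+i10  | pair
7. and.ALU @i11  | tail

PAIRS = 4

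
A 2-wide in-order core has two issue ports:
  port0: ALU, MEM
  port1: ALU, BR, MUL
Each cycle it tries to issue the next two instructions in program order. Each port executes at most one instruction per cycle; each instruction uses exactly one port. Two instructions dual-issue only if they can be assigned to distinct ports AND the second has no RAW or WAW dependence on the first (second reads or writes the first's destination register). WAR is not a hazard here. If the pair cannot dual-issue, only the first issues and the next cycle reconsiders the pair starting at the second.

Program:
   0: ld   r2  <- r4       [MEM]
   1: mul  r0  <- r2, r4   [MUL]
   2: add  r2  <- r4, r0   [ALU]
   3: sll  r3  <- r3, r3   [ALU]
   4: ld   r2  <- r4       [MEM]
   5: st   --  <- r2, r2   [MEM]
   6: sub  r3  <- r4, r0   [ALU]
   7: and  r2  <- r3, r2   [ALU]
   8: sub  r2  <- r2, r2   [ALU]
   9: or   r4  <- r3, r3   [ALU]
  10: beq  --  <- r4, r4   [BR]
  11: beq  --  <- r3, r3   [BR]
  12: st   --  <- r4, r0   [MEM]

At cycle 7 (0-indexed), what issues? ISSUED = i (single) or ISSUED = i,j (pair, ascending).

[0] i0  ld  -- RAW r2
[1] i1  mul  -- RAW r0
[2] i2,i3  add sll  -- dual
[3] i4  ld  -- no-port MEM/MEM
[4] i5,i6  st sub  -- dual
[5] i7  and  -- RAW+WAW r2
[6] i8,i9  sub or  -- dual
[7] i10  beq  -- no-port BR/BR
[8] i11,i12  beq st  -- dual

ISSUED = 10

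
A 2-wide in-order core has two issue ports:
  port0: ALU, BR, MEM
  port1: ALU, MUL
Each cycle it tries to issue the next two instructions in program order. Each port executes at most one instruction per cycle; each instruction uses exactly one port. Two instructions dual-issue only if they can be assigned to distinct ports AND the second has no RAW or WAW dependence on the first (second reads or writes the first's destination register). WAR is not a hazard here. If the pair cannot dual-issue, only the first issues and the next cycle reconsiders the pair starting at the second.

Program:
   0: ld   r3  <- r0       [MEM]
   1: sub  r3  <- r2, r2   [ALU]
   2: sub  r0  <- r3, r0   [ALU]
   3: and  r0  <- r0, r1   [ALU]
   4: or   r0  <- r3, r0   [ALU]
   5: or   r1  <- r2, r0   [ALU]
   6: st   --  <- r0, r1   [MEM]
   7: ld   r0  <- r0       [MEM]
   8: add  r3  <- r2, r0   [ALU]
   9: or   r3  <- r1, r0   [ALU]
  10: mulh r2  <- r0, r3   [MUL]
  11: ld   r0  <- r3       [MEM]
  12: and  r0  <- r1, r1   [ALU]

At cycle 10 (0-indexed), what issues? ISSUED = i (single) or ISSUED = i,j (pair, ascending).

#0 head=0: ld.MEM i0 WAW r3
#1 head=1: sub.ALU i1 RAW r3
#2 head=2: sub.ALU i2 RAW+WAW r0
#3 head=3: and.ALU i3 RAW+WAW r0
#4 head=4: or.ALU i4 RAW r0
#5 head=5: or.ALU i5 RAW r1
#6 head=6: st.MEM i6 no-port MEM/MEM
#7 head=7: ld.MEM i7 RAW r0
#8 head=8: add.ALU i8 WAW r3
#9 head=9: or.ALU i9 RAW r3
#10 head=10: mulh.MUL+ld.MEM i10+i11 2-wide
#11 head=12: and.ALU i12 tail

ISSUED = 10,11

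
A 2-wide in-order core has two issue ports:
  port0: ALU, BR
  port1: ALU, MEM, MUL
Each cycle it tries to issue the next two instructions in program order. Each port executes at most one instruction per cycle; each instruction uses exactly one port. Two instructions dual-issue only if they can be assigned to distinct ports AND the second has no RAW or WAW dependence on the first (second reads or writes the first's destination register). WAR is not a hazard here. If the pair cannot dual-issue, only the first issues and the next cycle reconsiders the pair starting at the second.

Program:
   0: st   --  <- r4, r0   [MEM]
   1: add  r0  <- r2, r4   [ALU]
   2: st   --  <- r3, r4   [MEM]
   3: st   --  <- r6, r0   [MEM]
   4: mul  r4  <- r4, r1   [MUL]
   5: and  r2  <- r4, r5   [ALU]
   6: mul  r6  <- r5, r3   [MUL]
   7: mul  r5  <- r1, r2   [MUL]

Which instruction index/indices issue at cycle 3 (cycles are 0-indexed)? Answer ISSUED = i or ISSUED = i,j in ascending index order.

c0: i0/i1 st.MEM+add.ALU  dual
c1: i2 st.MEM  no-port MEM/MEM
c2: i3 st.MEM  no-port MEM/MUL
c3: i4 mul.MUL  RAW r4
c4: i5/i6 and.ALU+mul.MUL  dual
c5: i7 mul.MUL  tail

ISSUED = 4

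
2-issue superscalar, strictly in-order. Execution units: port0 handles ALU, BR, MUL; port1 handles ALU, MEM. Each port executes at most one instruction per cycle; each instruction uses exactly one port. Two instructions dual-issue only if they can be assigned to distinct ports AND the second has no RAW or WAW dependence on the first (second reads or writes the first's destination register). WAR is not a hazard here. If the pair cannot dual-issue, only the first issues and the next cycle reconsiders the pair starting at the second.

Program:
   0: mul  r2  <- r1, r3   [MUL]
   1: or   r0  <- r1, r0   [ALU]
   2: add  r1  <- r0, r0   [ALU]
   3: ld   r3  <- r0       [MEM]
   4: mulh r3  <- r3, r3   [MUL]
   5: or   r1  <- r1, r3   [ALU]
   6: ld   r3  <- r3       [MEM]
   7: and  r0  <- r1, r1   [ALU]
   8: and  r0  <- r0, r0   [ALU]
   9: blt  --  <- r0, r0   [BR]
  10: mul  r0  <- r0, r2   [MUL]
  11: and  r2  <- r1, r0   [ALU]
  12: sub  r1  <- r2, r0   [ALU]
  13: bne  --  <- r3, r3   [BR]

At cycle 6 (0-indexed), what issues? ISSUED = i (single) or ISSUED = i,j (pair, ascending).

t=0 i0&i1:mul.MUL;or.ALU ; dual
t=1 i2&i3:add.ALU;ld.MEM ; dual
t=2 i4:mulh.MUL ; RAW r3
t=3 i5&i6:or.ALU;ld.MEM ; dual
t=4 i7:and.ALU ; RAW+WAW r0
t=5 i8:and.ALU ; RAW r0
t=6 i9:blt.BR ; no-port BR/MUL
t=7 i10:mul.MUL ; RAW r0
t=8 i11:and.ALU ; RAW r2
t=9 i12&i13:sub.ALU;bne.BR ; dual

ISSUED = 9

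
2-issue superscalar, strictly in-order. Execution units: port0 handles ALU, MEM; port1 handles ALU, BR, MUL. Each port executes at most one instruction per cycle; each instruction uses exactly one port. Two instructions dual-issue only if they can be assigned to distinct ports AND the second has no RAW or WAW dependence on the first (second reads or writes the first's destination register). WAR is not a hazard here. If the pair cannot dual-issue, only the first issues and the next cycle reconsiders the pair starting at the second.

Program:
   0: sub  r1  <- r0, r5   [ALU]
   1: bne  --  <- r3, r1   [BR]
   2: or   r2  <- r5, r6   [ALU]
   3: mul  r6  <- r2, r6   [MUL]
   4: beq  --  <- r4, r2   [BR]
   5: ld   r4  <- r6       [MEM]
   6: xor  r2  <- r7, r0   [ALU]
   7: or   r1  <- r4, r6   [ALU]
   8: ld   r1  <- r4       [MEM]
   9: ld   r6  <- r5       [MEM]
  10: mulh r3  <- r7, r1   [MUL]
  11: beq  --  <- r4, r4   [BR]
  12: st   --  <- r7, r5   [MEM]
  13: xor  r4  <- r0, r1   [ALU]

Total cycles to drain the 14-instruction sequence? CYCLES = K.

[0] i0  sub.ALU  -- RAW r1
[1] i1/i2  bne.BR+or.ALU  -- dual
[2] i3  mul.MUL  -- no-port MUL/BR
[3] i4/i5  beq.BR+ld.MEM  -- dual
[4] i6/i7  xor.ALU+or.ALU  -- dual
[5] i8  ld.MEM  -- no-port MEM/MEM
[6] i9/i10  ld.MEM+mulh.MUL  -- dual
[7] i11/i12  beq.BR+st.MEM  -- dual
[8] i13  xor.ALU  -- tail

CYCLES = 9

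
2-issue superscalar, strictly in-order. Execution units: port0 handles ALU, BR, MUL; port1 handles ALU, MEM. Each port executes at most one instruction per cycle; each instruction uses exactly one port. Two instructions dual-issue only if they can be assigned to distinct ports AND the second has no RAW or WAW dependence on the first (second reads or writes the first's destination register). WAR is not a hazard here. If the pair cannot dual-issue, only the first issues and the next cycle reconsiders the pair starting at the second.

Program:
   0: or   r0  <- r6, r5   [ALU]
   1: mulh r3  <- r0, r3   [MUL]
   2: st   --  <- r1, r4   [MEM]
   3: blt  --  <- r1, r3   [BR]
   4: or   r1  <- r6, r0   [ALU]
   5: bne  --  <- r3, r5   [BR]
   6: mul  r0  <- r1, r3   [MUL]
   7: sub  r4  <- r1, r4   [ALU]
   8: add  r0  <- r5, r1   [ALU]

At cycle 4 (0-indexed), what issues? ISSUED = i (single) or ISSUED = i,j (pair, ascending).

  cy0 -> i0 (or) RAW r0
  cy1 -> i1+i2 (mulh+st) dual
  cy2 -> i3+i4 (blt+or) dual
  cy3 -> i5 (bne) no-port BR/MUL
  cy4 -> i6+i7 (mul+sub) dual
  cy5 -> i8 (add) tail

ISSUED = 6,7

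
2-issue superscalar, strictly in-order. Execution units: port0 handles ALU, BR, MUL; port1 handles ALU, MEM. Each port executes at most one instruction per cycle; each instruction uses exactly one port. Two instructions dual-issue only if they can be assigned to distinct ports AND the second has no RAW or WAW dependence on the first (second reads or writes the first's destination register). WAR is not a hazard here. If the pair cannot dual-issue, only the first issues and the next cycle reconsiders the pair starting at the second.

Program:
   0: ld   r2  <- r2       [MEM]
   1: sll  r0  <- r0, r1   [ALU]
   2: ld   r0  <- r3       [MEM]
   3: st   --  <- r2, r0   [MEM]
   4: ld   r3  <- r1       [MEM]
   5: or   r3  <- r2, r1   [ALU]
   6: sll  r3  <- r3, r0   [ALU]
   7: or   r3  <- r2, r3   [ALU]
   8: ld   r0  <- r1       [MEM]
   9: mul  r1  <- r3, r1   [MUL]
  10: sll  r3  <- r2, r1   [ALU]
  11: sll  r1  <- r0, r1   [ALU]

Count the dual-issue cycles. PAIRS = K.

c0: i0+i1 ld.MEM sll.ALU  pair
c1: i2 ld.MEM  no-port MEM/MEM
c2: i3 st.MEM  no-port MEM/MEM
c3: i4 ld.MEM  WAW r3
c4: i5 or.ALU  RAW+WAW r3
c5: i6 sll.ALU  RAW+WAW r3
c6: i7+i8 or.ALU ld.MEM  pair
c7: i9 mul.MUL  RAW r1
c8: i10+i11 sll.ALU sll.ALU  pair

PAIRS = 3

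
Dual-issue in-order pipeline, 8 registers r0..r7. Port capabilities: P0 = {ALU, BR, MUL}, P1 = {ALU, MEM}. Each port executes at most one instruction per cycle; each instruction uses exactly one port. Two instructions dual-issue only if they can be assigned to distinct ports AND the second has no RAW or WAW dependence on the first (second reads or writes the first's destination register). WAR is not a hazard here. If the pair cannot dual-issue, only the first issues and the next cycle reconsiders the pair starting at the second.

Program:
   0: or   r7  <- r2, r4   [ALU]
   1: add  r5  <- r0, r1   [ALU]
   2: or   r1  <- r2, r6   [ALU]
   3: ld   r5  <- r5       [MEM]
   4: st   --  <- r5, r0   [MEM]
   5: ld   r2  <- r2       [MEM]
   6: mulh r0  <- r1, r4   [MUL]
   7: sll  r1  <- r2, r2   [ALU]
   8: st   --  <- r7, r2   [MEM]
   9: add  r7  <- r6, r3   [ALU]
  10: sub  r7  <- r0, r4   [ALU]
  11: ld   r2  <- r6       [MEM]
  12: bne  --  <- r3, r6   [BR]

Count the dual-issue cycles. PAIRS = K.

PAIRS = 5

c0: i0+i1 or.ALU add.ALU  dual
c1: i2+i3 or.ALU ld.MEM  dual
c2: i4 st.MEM  no-port MEM/MEM
c3: i5+i6 ld.MEM mulh.MUL  dual
c4: i7+i8 sll.ALU st.MEM  dual
c5: i9 add.ALU  WAW r7
c6: i10+i11 sub.ALU ld.MEM  dual
c7: i12 bne.BR  tail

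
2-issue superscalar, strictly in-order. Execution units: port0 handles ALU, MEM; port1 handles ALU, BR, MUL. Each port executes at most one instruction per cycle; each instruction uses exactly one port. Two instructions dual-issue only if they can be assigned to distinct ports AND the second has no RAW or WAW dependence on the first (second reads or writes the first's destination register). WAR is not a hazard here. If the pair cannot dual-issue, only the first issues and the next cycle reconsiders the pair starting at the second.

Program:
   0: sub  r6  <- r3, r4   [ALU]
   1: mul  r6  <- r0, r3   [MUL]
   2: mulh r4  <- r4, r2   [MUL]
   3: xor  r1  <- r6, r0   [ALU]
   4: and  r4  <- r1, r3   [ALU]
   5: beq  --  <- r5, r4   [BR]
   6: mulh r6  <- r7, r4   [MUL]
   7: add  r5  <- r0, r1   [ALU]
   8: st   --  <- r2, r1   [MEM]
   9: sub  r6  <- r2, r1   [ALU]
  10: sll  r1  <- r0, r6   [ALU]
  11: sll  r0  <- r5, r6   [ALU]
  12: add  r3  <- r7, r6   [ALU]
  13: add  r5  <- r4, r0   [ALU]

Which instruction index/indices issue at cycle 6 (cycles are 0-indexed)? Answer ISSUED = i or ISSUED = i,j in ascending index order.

ISSUED = 8,9

  cy0 -> i0 (sub) WAW r6
  cy1 -> i1 (mul) no-port MUL/MUL
  cy2 -> i2/i3 (mulh xor) 2-wide
  cy3 -> i4 (and) RAW r4
  cy4 -> i5 (beq) no-port BR/MUL
  cy5 -> i6/i7 (mulh add) 2-wide
  cy6 -> i8/i9 (st sub) 2-wide
  cy7 -> i10/i11 (sll sll) 2-wide
  cy8 -> i12/i13 (add add) 2-wide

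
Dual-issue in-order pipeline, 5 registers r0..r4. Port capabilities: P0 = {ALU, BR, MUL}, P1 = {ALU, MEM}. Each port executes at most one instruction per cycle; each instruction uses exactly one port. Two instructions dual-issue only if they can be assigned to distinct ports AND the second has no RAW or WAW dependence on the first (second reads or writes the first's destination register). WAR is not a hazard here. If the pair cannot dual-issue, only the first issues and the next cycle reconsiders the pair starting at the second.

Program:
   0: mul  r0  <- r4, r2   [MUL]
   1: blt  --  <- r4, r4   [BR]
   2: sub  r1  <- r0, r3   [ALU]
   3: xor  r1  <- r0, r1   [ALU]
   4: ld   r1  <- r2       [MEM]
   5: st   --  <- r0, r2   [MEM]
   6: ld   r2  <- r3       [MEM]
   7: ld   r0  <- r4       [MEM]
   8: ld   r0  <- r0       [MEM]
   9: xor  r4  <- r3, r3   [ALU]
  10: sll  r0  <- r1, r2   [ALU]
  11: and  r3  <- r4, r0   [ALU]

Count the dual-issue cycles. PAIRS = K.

[0] i0  mul.MUL  -- no-port MUL/BR
[1] i1+i2  blt.BR sub.ALU  -- pair
[2] i3  xor.ALU  -- WAW r1
[3] i4  ld.MEM  -- no-port MEM/MEM
[4] i5  st.MEM  -- no-port MEM/MEM
[5] i6  ld.MEM  -- no-port MEM/MEM
[6] i7  ld.MEM  -- no-port MEM/MEM
[7] i8+i9  ld.MEM xor.ALU  -- pair
[8] i10  sll.ALU  -- RAW r0
[9] i11  and.ALU  -- tail

PAIRS = 2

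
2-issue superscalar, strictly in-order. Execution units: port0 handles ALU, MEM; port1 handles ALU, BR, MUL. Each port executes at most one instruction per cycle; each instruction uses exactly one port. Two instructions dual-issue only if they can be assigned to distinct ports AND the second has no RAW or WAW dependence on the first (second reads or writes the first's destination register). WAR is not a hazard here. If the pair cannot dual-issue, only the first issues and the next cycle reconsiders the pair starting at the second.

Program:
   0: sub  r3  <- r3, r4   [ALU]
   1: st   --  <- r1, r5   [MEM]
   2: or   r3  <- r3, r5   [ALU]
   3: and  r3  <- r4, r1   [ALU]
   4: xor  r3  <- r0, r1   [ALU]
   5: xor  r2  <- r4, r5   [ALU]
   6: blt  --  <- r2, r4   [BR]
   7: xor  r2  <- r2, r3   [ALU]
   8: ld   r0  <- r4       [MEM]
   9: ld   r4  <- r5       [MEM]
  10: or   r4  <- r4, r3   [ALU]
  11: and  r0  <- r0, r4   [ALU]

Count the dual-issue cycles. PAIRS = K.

PAIRS = 3

c0: i0,i1 sub.ALU st.MEM  pair
c1: i2 or.ALU  WAW r3
c2: i3 and.ALU  WAW r3
c3: i4,i5 xor.ALU xor.ALU  pair
c4: i6,i7 blt.BR xor.ALU  pair
c5: i8 ld.MEM  no-port MEM/MEM
c6: i9 ld.MEM  RAW+WAW r4
c7: i10 or.ALU  RAW r4
c8: i11 and.ALU  tail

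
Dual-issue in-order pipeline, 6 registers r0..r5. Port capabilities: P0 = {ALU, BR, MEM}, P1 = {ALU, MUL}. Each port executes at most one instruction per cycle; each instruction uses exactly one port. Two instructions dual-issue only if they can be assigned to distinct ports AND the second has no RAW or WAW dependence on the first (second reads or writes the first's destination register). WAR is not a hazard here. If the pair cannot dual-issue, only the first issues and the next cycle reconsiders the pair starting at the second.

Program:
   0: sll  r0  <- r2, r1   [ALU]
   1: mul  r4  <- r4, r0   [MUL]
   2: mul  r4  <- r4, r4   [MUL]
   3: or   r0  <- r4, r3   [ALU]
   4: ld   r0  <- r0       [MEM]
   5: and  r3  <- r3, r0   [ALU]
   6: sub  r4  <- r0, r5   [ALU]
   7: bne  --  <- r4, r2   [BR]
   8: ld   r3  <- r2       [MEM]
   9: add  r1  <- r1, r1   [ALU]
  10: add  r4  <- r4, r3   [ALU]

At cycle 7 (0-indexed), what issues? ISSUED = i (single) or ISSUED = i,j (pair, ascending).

ISSUED = 8,9

0. sll @i0  | RAW r0
1. mul @i1  | no-port MUL/MUL
2. mul @i2  | RAW r4
3. or @i3  | RAW+WAW r0
4. ld @i4  | RAW r0
5. and;sub @i5,i6  | 2-wide
6. bne @i7  | no-port BR/MEM
7. ld;add @i8,i9  | 2-wide
8. add @i10  | tail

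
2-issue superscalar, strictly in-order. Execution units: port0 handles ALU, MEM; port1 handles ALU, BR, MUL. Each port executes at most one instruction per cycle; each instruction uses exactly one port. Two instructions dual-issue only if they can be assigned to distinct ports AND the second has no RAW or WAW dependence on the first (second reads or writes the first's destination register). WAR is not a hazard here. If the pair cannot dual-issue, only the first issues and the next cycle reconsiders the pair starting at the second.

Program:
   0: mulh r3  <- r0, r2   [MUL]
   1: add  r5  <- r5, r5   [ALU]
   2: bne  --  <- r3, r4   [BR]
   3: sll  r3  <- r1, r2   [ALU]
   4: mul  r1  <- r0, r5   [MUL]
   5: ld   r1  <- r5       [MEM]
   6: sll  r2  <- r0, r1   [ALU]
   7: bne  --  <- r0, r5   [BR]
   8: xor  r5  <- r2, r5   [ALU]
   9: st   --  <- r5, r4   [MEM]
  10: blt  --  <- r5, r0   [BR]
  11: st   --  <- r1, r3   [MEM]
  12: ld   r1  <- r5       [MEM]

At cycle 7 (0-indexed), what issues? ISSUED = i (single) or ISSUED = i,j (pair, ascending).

ISSUED = 11

0. mulh;add @i0&i1  | 2-wide
1. bne;sll @i2&i3  | 2-wide
2. mul @i4  | WAW r1
3. ld @i5  | RAW r1
4. sll;bne @i6&i7  | 2-wide
5. xor @i8  | RAW r5
6. st;blt @i9&i10  | 2-wide
7. st @i11  | no-port MEM/MEM
8. ld @i12  | tail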